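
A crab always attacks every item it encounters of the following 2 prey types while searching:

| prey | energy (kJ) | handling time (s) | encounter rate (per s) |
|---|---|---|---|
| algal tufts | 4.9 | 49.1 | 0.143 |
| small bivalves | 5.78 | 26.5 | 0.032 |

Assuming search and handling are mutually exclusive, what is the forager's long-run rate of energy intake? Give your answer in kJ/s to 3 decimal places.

R = Σλ_iE_i / (1 + Σλ_ih_i)
Numerator: 0.143×4.9 + 0.032×5.78 = 0.8857
Denominator: 1 + 0.143×49.1 + 0.032×26.5 = 8.869
R = 0.8857/8.869 = 0.09986 kJ/s

0.100 kJ/s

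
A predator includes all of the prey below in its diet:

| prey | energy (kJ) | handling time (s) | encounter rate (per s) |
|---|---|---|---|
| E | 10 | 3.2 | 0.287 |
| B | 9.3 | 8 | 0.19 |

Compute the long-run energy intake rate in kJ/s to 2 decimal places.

1.35 kJ/s

Energy encountered per unit search time: 0.287×10 + 0.19×9.3 = 4.637 kJ/s.
Handling time per unit search time: 0.287×3.2 + 0.19×8 = 2.438.
Rate = 4.637/(1 + 2.438) = 1.349 kJ/s.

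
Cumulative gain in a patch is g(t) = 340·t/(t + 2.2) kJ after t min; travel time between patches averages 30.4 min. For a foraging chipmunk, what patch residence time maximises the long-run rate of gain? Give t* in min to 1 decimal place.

8.2 min

Maximise g(t)/(T+t): set derivative to zero → g'(t)(T+t) = g(t).
g'(t) = 340·2.2/(t + 2.2)². Setting 340·2.2/(t+2.2)² = 340t/[(t+2.2)(30.4+t)] gives 2.2(30.4+t) = t(t+2.2), so t² = 2.2×30.4 = 66.88.
t* = √66.88 = 8.178 min.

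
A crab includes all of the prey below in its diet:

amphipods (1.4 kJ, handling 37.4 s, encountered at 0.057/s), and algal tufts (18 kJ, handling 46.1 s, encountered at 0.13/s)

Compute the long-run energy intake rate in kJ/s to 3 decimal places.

0.265 kJ/s

R = (0.057×1.4 + 0.13×18) / (1 + 0.057×37.4 + 0.13×46.1) = 2.42/9.125 = 0.2652 kJ/s.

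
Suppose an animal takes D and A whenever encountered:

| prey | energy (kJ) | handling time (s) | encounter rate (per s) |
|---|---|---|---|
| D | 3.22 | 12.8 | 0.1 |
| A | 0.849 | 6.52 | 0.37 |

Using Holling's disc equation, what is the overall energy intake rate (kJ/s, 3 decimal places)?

Energy encountered per unit search time: 0.1×3.22 + 0.37×0.849 = 0.6361 kJ/s.
Handling time per unit search time: 0.1×12.8 + 0.37×6.52 = 3.692.
Rate = 0.6361/(1 + 3.692) = 0.1356 kJ/s.

0.136 kJ/s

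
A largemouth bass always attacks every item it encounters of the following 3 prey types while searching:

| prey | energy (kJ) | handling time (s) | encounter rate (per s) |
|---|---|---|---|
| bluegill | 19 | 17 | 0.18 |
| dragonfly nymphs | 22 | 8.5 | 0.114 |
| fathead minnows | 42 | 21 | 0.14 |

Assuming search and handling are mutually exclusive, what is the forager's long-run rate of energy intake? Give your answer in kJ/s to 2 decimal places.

R = (0.18×19 + 0.114×22 + 0.14×42) / (1 + 0.18×17 + 0.114×8.5 + 0.14×21) = 11.81/7.969 = 1.482 kJ/s.

1.48 kJ/s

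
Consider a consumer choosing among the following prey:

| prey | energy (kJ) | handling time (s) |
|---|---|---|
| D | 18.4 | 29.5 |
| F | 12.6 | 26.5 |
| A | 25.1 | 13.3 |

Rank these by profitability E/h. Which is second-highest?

D

In descending order of E/h:
A: 25.1/13.3 = 1.89 kJ/s
D: 18.4/29.5 = 0.624 kJ/s
F: 12.6/26.5 = 0.475 kJ/s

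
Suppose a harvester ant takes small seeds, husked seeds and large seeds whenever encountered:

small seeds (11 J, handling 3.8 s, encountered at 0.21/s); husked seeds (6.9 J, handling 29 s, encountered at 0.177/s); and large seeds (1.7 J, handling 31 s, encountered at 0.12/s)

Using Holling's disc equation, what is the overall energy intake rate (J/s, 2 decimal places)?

Energy encountered per unit search time: 0.21×11 + 0.177×6.9 + 0.12×1.7 = 3.735 J/s.
Handling time per unit search time: 0.21×3.8 + 0.177×29 + 0.12×31 = 9.651.
Rate = 3.735/(1 + 9.651) = 0.3507 J/s.

0.35 J/s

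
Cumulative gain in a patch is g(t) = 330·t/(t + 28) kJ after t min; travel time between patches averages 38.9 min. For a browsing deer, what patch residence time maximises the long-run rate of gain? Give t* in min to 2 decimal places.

33.00 min

Maximise g(t)/(T+t): set derivative to zero → g'(t)(T+t) = g(t).
g'(t) = 330·28/(t + 28)². Setting 330·28/(t+28)² = 330t/[(t+28)(38.9+t)] gives 28(38.9+t) = t(t+28), so t² = 28×38.9 = 1089.
t* = √1089 = 33 min.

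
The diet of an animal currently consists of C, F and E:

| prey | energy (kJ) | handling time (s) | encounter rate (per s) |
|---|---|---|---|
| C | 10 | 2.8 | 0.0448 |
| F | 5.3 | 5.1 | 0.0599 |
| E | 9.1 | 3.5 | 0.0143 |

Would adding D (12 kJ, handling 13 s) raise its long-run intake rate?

Yes

On C, F and E alone, R = ΣλE/(1+Σλh) = 0.8956/1.481 = 0.6047 kJ/s.
D: E/h = 12/13 = 0.9231 kJ/s.
0.9231 > 0.6047, so adding D raises the average — include it.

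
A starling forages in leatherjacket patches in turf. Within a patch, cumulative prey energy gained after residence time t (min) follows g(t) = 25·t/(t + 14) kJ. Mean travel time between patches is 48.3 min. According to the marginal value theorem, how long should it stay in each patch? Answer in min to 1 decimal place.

26.0 min

By the marginal value theorem, leave when the instantaneous gain rate g'(t) equals the habitat-wide average g(t)/(T + t).
g'(t) = 25·14/(t + 14)². Setting 25·14/(t+14)² = 25t/[(t+14)(48.3+t)] gives 14(48.3+t) = t(t+14), so t² = 14×48.3 = 676.2.
t* = √676.2 = 26 min.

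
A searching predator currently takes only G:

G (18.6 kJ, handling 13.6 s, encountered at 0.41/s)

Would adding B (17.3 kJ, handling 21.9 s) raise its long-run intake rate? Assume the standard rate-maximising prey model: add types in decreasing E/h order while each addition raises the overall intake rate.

No

Intake rate on the current diet: R = (0.41×18.6) / (1 + 0.41×13.6) = 7.626/6.576 = 1.16 kJ/s.
Profitability of B: 17.3/21.9 = 0.79 kJ/s.
0.79 < 1.16, so adding B would lower the average — exclude it.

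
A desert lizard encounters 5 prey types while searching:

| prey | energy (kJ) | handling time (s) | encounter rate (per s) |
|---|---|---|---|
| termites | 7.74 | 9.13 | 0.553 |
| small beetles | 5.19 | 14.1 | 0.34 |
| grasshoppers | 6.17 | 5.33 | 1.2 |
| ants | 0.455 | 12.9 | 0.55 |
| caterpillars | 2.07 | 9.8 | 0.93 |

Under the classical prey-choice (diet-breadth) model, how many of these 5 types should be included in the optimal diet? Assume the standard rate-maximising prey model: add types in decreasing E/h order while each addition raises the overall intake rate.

Rank by E/h (kJ/s): grasshoppers 1.16, termites 0.848, small beetles 0.368, caterpillars 0.211, ants 0.0353. Include each in turn until the next type's E/h falls below the running intake rate.
Rate on top 1: 1.001. termites: 0.848 < 1.001 → exclude; stop.
Optimal diet: grasshoppers — 1 of 5 types.

1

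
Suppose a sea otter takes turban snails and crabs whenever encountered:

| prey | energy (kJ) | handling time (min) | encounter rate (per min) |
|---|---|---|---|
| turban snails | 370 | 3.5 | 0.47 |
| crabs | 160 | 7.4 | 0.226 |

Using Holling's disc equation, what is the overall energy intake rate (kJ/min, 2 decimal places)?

48.65 kJ/min

R = (0.47×370 + 0.226×160) / (1 + 0.47×3.5 + 0.226×7.4) = 210.1/4.317 = 48.65 kJ/min.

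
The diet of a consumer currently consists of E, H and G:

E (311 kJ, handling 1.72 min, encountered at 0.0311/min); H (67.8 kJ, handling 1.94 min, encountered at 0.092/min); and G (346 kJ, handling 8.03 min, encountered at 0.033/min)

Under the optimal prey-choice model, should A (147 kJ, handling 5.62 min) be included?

Yes

Intake rate on the current diet: R = (0.0311×311 + 0.092×67.8 + 0.033×346) / (1 + 0.0311×1.72 + 0.092×1.94 + 0.033×8.03) = 27.33/1.497 = 18.26 kJ/min.
Profitability of A: 147/5.62 = 26.16 kJ/min.
26.16 > 18.26, so adding A raises the average — include it.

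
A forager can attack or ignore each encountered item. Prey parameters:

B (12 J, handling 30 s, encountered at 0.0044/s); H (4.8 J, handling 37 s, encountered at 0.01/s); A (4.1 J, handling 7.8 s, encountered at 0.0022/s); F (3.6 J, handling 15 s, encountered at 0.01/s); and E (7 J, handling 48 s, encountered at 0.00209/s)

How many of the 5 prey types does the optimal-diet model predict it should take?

Rank by E/h (J/s): A 0.526, B 0.4, F 0.24, E 0.146, H 0.13. Include each in turn until the next type's E/h falls below the running intake rate.
Rate on top 1: 0.008868. B: 0.4 > 0.008868 → include.
Rate on top 2: 0.0538. F: 0.24 > 0.0538 → include.
Rate on top 3: 0.07529. E: 0.146 > 0.07529 → include.
Rate on top 4: 0.08035. H: 0.13 > 0.08035 → include.
Optimal diet: A, B, F, E, H — 5 of 5 types.

5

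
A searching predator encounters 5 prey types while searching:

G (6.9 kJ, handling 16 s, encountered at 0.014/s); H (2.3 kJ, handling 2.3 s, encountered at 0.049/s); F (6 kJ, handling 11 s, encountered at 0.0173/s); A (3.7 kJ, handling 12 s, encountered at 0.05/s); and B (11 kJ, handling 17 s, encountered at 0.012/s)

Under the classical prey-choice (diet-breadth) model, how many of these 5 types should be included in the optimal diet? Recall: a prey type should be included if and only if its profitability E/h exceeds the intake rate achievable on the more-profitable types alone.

5

E/h in descending order: H 1, B 0.647, F 0.545, G 0.431, A 0.308 kJ/s. The optimal diet is the largest prefix of this list for which every included type satisfies E_i/h_i > R on the types above it.
Rate on top 1: 0.1013. B: 0.647 > 0.1013 → include.
Rate on top 2: 0.1858. F: 0.545 > 0.1858 → include.
Rate on top 3: 0.2313. G: 0.431 > 0.2313 → include.
Rate on top 4: 0.2571. A: 0.308 > 0.2571 → include.
Optimal diet: H, B, F, G, A — 5 of 5 types.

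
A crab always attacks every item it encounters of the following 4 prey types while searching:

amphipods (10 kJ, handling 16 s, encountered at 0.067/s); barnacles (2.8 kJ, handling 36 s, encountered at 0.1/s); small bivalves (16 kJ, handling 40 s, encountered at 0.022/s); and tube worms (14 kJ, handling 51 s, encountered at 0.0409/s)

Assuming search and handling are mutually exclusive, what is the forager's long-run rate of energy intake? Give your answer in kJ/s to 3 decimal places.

0.217 kJ/s

Energy encountered per unit search time: 0.067×10 + 0.1×2.8 + 0.022×16 + 0.0409×14 = 1.875 kJ/s.
Handling time per unit search time: 0.067×16 + 0.1×36 + 0.022×40 + 0.0409×51 = 7.638.
Rate = 1.875/(1 + 7.638) = 0.217 kJ/s.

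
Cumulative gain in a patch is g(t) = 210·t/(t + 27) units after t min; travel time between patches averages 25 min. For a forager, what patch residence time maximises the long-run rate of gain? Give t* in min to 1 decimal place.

By the marginal value theorem, leave when the instantaneous gain rate g'(t) equals the habitat-wide average g(t)/(T + t).
g'(t) = 210·27/(t + 27)². Setting 210·27/(t+27)² = 210t/[(t+27)(25+t)] gives 27(25+t) = t(t+27), so t² = 27×25 = 675.
t* = √675 = 25.98 min.

26.0 min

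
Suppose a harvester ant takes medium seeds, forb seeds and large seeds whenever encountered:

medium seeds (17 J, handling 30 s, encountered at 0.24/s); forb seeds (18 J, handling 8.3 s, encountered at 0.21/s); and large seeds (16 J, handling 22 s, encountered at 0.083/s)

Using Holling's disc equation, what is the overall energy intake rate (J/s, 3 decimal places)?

0.781 J/s

R = Σλ_iE_i / (1 + Σλ_ih_i)
Numerator: 0.24×17 + 0.21×18 + 0.083×16 = 9.188
Denominator: 1 + 0.24×30 + 0.21×8.3 + 0.083×22 = 11.77
R = 9.188/11.77 = 0.7807 J/s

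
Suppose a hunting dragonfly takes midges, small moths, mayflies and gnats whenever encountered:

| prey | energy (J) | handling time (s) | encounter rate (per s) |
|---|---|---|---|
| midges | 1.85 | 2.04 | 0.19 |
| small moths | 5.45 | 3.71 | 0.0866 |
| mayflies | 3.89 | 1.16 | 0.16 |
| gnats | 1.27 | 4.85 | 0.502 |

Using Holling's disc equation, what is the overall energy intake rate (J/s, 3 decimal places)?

R = (0.19×1.85 + 0.0866×5.45 + 0.16×3.89 + 0.502×1.27) / (1 + 0.19×2.04 + 0.0866×3.71 + 0.16×1.16 + 0.502×4.85) = 2.083/4.329 = 0.4812 J/s.

0.481 J/s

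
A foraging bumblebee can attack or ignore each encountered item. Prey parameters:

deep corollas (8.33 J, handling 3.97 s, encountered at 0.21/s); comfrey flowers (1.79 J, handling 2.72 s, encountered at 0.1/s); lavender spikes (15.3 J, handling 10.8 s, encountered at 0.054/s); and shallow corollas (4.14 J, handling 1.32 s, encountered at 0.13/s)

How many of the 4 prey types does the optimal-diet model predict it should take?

3

Profitabilities (E/h, J/s): shallow corollas 3.14, deep corollas 2.1, lavender spikes 1.42, comfrey flowers 0.658. Add prey in this order while the next type's profitability exceeds the intake rate on those already taken.
Rate on top 1: 0.4594. deep corollas: 2.1 > 0.4594 → include.
Rate on top 2: 1.141. lavender spikes: 1.42 > 1.141 → include.
Rate on top 3: 1.203. comfrey flowers: 0.658 < 1.203 → exclude; stop.
Optimal diet: shallow corollas, deep corollas, lavender spikes — 3 of 4 types.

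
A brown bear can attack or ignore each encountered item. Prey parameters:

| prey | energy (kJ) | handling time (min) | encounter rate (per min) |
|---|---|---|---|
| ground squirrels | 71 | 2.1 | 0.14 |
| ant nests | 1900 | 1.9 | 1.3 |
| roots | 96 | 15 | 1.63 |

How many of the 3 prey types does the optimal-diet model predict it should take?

1

Profitabilities (E/h, kJ/min): ant nests 1e+03, ground squirrels 33.8, roots 6.4. Add prey in this order while the next type's profitability exceeds the intake rate on those already taken.
Rate on top 1: 711.8. ground squirrels: 33.8 < 711.8 → exclude; stop.
Optimal diet: ant nests — 1 of 3 types.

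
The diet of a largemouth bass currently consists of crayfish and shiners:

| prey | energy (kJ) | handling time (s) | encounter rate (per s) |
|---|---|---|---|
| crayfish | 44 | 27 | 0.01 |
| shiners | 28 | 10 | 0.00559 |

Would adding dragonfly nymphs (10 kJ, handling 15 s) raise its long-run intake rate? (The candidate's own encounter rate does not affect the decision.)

Current rate: (0.01×44 + 0.00559×28)/(1 + 0.01×27 + 0.00559×10) = 0.4499 kJ/s.
Profitability of dragonfly nymphs: 10/15 = 0.6667 kJ/s.
Since 0.6667 > R, including dragonfly nymphs increases the long-run rate.

Yes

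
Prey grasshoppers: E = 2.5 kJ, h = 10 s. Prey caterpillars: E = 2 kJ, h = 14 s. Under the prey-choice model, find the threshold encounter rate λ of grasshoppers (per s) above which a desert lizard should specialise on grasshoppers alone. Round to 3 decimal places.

Drop caterpillars once their profitability E₂/h₂ falls below the rate achievable on grasshoppers alone: E₂/h₂ = λE₁/(1 + λh₁).
Solve for λ: λE₁h₂ = E₂(1 + λh₁) → λ(E₁h₂ − E₂h₁) = E₂ → λ = E₂/(E₁h₂ − E₂h₁).
λ = 2/(2.5×14 − 2×10) = 2/15 = 0.1333 per s.

0.133 per s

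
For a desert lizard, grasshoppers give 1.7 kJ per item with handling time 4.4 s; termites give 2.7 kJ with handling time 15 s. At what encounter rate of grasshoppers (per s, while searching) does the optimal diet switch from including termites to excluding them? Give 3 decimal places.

0.198 per s

Drop termites once their profitability E₂/h₂ falls below the rate achievable on grasshoppers alone: E₂/h₂ = λE₁/(1 + λh₁).
Solve for λ: λE₁h₂ = E₂(1 + λh₁) → λ(E₁h₂ − E₂h₁) = E₂ → λ = E₂/(E₁h₂ − E₂h₁).
λ = 2.7/(1.7×15 − 2.7×4.4) = 2.7/13.62 = 0.1982 per s.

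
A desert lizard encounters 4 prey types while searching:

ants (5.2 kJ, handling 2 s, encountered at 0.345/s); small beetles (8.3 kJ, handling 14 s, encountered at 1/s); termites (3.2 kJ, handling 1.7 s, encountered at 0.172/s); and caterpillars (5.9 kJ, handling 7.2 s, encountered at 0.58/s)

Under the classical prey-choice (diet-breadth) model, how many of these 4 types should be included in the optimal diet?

E/h in descending order: ants 2.6, termites 1.88, caterpillars 0.819, small beetles 0.593 kJ/s. The optimal diet is the largest prefix of this list for which every included type satisfies E_i/h_i > R on the types above it.
Rate on top 1: 1.062. termites: 1.88 > 1.062 → include.
Rate on top 2: 1.183. caterpillars: 0.819 < 1.183 → exclude; stop.
Optimal diet: ants, termites — 2 of 4 types.

2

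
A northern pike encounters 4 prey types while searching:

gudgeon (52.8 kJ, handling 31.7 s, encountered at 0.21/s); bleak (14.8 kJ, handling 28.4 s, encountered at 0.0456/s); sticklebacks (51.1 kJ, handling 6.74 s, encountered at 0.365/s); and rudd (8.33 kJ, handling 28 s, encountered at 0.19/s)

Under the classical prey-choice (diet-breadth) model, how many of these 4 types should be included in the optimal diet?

Profitabilities (E/h, kJ/s): sticklebacks 7.58, gudgeon 1.67, bleak 0.521, rudd 0.297. Add prey in this order while the next type's profitability exceeds the intake rate on those already taken.
Rate on top 1: 5.39. gudgeon: 1.67 < 5.39 → exclude; stop.
Optimal diet: sticklebacks — 1 of 4 types.

1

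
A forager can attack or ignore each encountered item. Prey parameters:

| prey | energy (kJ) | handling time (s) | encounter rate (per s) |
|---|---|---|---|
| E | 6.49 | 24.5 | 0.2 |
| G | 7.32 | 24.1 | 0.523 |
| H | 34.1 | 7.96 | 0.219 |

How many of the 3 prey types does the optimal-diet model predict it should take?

Rank by E/h (kJ/s): H 4.28, G 0.304, E 0.265. Include each in turn until the next type's E/h falls below the running intake rate.
Rate on top 1: 2.722. G: 0.304 < 2.722 → exclude; stop.
Optimal diet: H — 1 of 3 types.

1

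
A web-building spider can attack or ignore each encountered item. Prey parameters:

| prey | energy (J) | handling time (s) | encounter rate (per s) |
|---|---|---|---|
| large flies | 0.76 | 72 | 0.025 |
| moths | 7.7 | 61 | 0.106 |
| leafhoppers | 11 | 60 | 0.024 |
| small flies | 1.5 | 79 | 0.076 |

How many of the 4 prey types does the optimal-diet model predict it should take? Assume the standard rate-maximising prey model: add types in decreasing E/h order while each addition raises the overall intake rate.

2

Rank by E/h (J/s): leafhoppers 0.183, moths 0.126, small flies 0.019, large flies 0.0106. Include each in turn until the next type's E/h falls below the running intake rate.
Rate on top 1: 0.1082. moths: 0.126 > 0.1082 → include.
Rate on top 2: 0.1213. small flies: 0.019 < 0.1213 → exclude; stop.
Optimal diet: leafhoppers, moths — 2 of 4 types.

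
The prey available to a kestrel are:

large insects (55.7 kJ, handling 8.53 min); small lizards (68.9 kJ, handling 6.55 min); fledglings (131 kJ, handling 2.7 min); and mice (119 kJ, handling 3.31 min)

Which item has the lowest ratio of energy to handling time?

In descending order of E/h:
fledglings: 131/2.7 = 48.5 kJ/min
mice: 119/3.31 = 36 kJ/min
small lizards: 68.9/6.55 = 10.5 kJ/min
large insects: 55.7/8.53 = 6.53 kJ/min

large insects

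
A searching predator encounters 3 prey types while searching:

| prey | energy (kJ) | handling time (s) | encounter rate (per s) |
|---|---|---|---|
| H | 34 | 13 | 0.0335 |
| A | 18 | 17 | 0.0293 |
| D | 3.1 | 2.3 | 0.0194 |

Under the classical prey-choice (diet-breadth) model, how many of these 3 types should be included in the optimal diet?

3

Rank by E/h (kJ/s): H 2.62, D 1.35, A 1.06. Include each in turn until the next type's E/h falls below the running intake rate.
Rate on top 1: 0.7935. D: 1.35 > 0.7935 → include.
Rate on top 2: 0.8102. A: 1.06 > 0.8102 → include.
Optimal diet: H, D, A — 3 of 3 types.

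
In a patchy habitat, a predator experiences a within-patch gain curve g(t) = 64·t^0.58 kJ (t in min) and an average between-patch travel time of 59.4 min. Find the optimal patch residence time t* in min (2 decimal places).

Optimal t* satisfies g'(t*) = g(t*)/(T + t*).
g'(t) = 0.58·64·t^-0.42. Setting 0.58·64·t^-0.42 = 64·t^0.58/(59.4+t) gives 0.58(59.4+t) = t, so 0.42·t = 0.58×59.4.
t* = 0.58×59.4/0.42 = 82.03 min.

82.03 min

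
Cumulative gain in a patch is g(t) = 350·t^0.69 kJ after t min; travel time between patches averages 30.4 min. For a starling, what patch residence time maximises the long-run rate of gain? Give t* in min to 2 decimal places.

67.66 min

By the marginal value theorem, leave when the instantaneous gain rate g'(t) equals the habitat-wide average g(t)/(T + t).
g'(t) = 0.69·350·t^-0.31. Setting 0.69·350·t^-0.31 = 350·t^0.69/(30.4+t) gives 0.69(30.4+t) = t, so 0.31·t = 0.69×30.4.
t* = 0.69×30.4/0.31 = 67.66 min.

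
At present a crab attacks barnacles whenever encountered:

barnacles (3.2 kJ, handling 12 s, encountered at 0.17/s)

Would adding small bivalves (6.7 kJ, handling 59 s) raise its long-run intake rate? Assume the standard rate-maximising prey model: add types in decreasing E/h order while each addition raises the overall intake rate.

On barnacles alone, R = ΣλE/(1+Σλh) = 0.544/3.04 = 0.1789 kJ/s.
Profitability of small bivalves: 6.7/59 = 0.1136 kJ/s.
0.1136 < 0.1789, so adding small bivalves would lower the average — exclude it.

No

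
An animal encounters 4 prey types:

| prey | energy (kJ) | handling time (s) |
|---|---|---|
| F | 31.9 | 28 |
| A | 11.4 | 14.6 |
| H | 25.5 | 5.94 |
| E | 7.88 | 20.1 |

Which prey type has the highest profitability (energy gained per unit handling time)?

H

In descending order of E/h:
H: 25.5/5.94 = 4.29 kJ/s
F: 31.9/28 = 1.14 kJ/s
A: 11.4/14.6 = 0.781 kJ/s
E: 7.88/20.1 = 0.392 kJ/s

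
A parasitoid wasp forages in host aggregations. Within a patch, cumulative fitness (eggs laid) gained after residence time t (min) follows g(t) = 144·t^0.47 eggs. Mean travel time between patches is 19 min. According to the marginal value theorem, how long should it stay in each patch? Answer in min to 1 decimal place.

By the marginal value theorem, leave when the instantaneous gain rate g'(t) equals the habitat-wide average g(t)/(T + t).
g'(t) = 0.47·144·t^-0.53. Setting 0.47·144·t^-0.53 = 144·t^0.47/(19+t) gives 0.47(19+t) = t, so 0.53·t = 0.47×19.
t* = 0.47×19/0.53 = 16.85 min.

16.8 min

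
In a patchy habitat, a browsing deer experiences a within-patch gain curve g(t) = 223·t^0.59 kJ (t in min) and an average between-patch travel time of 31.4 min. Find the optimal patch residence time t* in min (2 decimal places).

Maximise g(t)/(T+t): set derivative to zero → g'(t)(T+t) = g(t).
g'(t) = 0.59·223·t^-0.41. Setting 0.59·223·t^-0.41 = 223·t^0.59/(31.4+t) gives 0.59(31.4+t) = t, so 0.41·t = 0.59×31.4.
t* = 0.59×31.4/0.41 = 45.19 min.

45.19 min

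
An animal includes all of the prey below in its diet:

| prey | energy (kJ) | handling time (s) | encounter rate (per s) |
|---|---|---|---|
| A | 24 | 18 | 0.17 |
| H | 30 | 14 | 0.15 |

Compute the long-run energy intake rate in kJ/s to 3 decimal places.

1.393 kJ/s

Energy encountered per unit search time: 0.17×24 + 0.15×30 = 8.58 kJ/s.
Handling time per unit search time: 0.17×18 + 0.15×14 = 5.16.
Rate = 8.58/(1 + 5.16) = 1.393 kJ/s.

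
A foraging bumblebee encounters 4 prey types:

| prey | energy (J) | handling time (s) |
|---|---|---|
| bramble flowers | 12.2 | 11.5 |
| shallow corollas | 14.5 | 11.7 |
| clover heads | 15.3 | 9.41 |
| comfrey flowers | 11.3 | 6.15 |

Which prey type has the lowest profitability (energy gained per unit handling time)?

Profitability E/h (J/s): bramble flowers = 12.2/11.5 = 1.06, shallow corollas = 14.5/11.7 = 1.24, clover heads = 15.3/9.41 = 1.63, comfrey flowers = 11.3/6.15 = 1.84.
Ranked: comfrey flowers > clover heads > shallow corollas > bramble flowers.

bramble flowers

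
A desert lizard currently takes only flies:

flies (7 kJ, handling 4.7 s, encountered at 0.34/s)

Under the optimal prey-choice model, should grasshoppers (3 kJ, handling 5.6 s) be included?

No

On flies alone, R = ΣλE/(1+Σλh) = 2.38/2.598 = 0.9161 kJ/s.
Profitability of grasshoppers: 3/5.6 = 0.5357 kJ/s.
Since 0.5357 < R, time spent handling grasshoppers is better spent searching.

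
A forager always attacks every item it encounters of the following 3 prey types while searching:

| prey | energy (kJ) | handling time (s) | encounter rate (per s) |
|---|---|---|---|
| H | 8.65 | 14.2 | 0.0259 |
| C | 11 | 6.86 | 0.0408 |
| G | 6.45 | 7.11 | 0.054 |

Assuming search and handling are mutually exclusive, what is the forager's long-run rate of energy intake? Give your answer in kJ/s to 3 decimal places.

R = (0.0259×8.65 + 0.0408×11 + 0.054×6.45) / (1 + 0.0259×14.2 + 0.0408×6.86 + 0.054×7.11) = 1.021/2.032 = 0.5026 kJ/s.

0.503 kJ/s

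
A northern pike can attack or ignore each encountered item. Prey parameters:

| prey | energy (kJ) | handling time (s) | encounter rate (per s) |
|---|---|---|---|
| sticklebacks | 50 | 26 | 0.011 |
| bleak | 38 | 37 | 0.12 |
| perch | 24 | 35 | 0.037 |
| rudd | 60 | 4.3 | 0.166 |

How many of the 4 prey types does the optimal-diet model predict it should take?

Profitabilities (E/h, kJ/s): rudd 14, sticklebacks 1.92, bleak 1.03, perch 0.686. Add prey in this order while the next type's profitability exceeds the intake rate on those already taken.
Rate on top 1: 5.812. sticklebacks: 1.92 < 5.812 → exclude; stop.
Optimal diet: rudd — 1 of 4 types.

1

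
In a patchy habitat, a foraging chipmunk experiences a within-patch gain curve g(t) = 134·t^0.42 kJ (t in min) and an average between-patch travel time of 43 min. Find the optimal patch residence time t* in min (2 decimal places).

Optimal t* satisfies g'(t*) = g(t*)/(T + t*).
g'(t) = 0.42·134·t^-0.58. Setting 0.42·134·t^-0.58 = 134·t^0.42/(43+t) gives 0.42(43+t) = t, so 0.58·t = 0.42×43.
t* = 0.42×43/0.58 = 31.14 min.

31.14 min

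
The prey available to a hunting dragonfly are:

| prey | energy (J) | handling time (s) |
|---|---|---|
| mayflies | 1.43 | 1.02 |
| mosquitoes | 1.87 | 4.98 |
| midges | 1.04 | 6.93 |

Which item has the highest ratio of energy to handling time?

In descending order of E/h:
mayflies: 1.43/1.02 = 1.4 J/s
mosquitoes: 1.87/4.98 = 0.376 J/s
midges: 1.04/6.93 = 0.15 J/s

mayflies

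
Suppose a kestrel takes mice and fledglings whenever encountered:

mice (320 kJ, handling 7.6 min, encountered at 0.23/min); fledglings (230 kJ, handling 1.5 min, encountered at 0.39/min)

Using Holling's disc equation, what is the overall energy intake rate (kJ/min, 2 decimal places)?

R = Σλ_iE_i / (1 + Σλ_ih_i)
Numerator: 0.23×320 + 0.39×230 = 163.3
Denominator: 1 + 0.23×7.6 + 0.39×1.5 = 3.333
R = 163.3/3.333 = 48.99 kJ/min

48.99 kJ/min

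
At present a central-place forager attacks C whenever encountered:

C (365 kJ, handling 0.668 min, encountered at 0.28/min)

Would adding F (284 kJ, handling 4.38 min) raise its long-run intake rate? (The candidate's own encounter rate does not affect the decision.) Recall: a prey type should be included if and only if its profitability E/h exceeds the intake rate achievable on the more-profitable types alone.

No

On C alone, R = ΣλE/(1+Σλh) = 102.2/1.187 = 86.1 kJ/min.
F: E/h = 284/4.38 = 64.84 kJ/min.
Since 64.84 < R, time spent handling F is better spent searching.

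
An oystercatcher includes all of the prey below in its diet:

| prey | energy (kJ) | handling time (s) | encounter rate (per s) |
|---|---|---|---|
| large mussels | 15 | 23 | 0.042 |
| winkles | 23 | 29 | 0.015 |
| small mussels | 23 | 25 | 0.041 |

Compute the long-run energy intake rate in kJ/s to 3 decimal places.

R = (0.042×15 + 0.015×23 + 0.041×23) / (1 + 0.042×23 + 0.015×29 + 0.041×25) = 1.918/3.426 = 0.5598 kJ/s.

0.560 kJ/s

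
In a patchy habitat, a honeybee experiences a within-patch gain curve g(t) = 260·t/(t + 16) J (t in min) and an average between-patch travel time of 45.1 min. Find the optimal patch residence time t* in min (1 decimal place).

Optimal t* satisfies g'(t*) = g(t*)/(T + t*).
g'(t) = 260·16/(t + 16)². Setting 260·16/(t+16)² = 260t/[(t+16)(45.1+t)] gives 16(45.1+t) = t(t+16), so t² = 16×45.1 = 721.6.
t* = √721.6 = 26.86 min.

26.9 min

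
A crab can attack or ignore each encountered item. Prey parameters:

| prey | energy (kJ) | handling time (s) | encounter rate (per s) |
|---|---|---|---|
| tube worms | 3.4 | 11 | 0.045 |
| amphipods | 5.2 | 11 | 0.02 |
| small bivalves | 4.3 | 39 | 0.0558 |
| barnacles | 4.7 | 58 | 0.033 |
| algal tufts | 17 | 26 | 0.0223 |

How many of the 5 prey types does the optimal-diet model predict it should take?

3

Rank by E/h (kJ/s): algal tufts 0.654, amphipods 0.473, tube worms 0.309, small bivalves 0.11, barnacles 0.081. Include each in turn until the next type's E/h falls below the running intake rate.
Rate on top 1: 0.24. amphipods: 0.473 > 0.24 → include.
Rate on top 2: 0.2684. tube worms: 0.309 > 0.2684 → include.
Rate on top 3: 0.2772. small bivalves: 0.11 < 0.2772 → exclude; stop.
Optimal diet: algal tufts, amphipods, tube worms — 3 of 5 types.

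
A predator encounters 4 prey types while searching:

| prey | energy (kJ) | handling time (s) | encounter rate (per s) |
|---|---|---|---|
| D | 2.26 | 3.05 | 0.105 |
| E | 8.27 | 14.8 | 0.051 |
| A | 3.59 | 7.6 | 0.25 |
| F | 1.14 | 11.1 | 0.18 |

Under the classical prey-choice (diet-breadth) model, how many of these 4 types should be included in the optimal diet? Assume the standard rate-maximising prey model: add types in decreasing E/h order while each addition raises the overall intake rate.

3

Profitabilities (E/h, kJ/s): D 0.741, E 0.559, A 0.472, F 0.103. Add prey in this order while the next type's profitability exceeds the intake rate on those already taken.
Rate on top 1: 0.1797. E: 0.559 > 0.1797 → include.
Rate on top 2: 0.3176. A: 0.472 > 0.3176 → include.
Rate on top 3: 0.3916. F: 0.103 < 0.3916 → exclude; stop.
Optimal diet: D, E, A — 3 of 4 types.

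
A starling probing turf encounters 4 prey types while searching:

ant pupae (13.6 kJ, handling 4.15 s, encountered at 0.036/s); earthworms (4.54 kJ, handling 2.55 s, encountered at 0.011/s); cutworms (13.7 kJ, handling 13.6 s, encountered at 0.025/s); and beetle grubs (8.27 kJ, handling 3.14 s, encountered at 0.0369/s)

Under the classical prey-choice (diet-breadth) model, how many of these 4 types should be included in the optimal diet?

Profitabilities (E/h, kJ/s): ant pupae 3.28, beetle grubs 2.63, earthworms 1.78, cutworms 1.01. Add prey in this order while the next type's profitability exceeds the intake rate on those already taken.
Rate on top 1: 0.426. beetle grubs: 2.63 > 0.426 → include.
Rate on top 2: 0.6281. earthworms: 1.78 > 0.6281 → include.
Rate on top 3: 0.6531. cutworms: 1.01 > 0.6531 → include.
Optimal diet: ant pupae, beetle grubs, earthworms, cutworms — 4 of 4 types.

4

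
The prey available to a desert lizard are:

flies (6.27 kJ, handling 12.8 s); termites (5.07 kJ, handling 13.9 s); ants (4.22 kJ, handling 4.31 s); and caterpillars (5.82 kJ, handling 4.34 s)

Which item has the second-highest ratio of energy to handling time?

ants

Profitability E/h (kJ/s): flies = 6.27/12.8 = 0.49, termites = 5.07/13.9 = 0.365, ants = 4.22/4.31 = 0.979, caterpillars = 5.82/4.34 = 1.34.
Ranked: caterpillars > ants > flies > termites.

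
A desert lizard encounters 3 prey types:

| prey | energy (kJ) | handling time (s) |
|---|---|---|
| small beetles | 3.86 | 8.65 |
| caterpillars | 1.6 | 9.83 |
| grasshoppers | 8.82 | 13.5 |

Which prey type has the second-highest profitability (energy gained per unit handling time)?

In descending order of E/h:
grasshoppers: 8.82/13.5 = 0.653 kJ/s
small beetles: 3.86/8.65 = 0.446 kJ/s
caterpillars: 1.6/9.83 = 0.163 kJ/s

small beetles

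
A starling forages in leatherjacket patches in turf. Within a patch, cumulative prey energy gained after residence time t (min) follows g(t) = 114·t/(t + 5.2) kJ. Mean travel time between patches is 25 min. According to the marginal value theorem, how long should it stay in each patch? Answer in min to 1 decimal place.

11.4 min

Maximise g(t)/(T+t): set derivative to zero → g'(t)(T+t) = g(t).
g'(t) = 114·5.2/(t + 5.2)². Setting 114·5.2/(t+5.2)² = 114t/[(t+5.2)(25+t)] gives 5.2(25+t) = t(t+5.2), so t² = 5.2×25 = 130.
t* = √130 = 11.4 min.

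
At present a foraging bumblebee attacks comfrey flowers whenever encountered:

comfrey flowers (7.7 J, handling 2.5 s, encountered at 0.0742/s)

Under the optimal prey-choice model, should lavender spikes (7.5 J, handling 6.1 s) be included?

Yes

Current rate: (0.0742×7.7)/(1 + 0.0742×2.5) = 0.4819 J/s.
lavender spikes: E/h = 7.5/6.1 = 1.23 J/s.
Since 1.23 > R, including lavender spikes increases the long-run rate.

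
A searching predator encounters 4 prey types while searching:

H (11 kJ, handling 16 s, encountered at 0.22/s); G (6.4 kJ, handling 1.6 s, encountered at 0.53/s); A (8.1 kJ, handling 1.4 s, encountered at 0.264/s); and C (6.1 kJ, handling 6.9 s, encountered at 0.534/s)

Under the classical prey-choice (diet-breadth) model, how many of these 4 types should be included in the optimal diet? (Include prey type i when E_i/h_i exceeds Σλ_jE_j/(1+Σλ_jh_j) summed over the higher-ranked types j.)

Rank by E/h (kJ/s): A 5.79, G 4, C 0.884, H 0.688. Include each in turn until the next type's E/h falls below the running intake rate.
Rate on top 1: 1.561. G: 4 > 1.561 → include.
Rate on top 2: 2.494. C: 0.884 < 2.494 → exclude; stop.
Optimal diet: A, G — 2 of 4 types.

2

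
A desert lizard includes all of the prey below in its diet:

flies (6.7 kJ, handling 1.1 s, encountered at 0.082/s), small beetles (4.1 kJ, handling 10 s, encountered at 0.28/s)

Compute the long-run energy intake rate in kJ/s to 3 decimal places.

0.436 kJ/s

R = Σλ_iE_i / (1 + Σλ_ih_i)
Numerator: 0.082×6.7 + 0.28×4.1 = 1.697
Denominator: 1 + 0.082×1.1 + 0.28×10 = 3.89
R = 1.697/3.89 = 0.4363 kJ/s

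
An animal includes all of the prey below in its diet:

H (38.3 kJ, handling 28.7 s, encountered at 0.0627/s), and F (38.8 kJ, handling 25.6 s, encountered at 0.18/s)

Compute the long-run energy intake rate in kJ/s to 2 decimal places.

R = Σλ_iE_i / (1 + Σλ_ih_i)
Numerator: 0.0627×38.3 + 0.18×38.8 = 9.385
Denominator: 1 + 0.0627×28.7 + 0.18×25.6 = 7.407
R = 9.385/7.407 = 1.267 kJ/s

1.27 kJ/s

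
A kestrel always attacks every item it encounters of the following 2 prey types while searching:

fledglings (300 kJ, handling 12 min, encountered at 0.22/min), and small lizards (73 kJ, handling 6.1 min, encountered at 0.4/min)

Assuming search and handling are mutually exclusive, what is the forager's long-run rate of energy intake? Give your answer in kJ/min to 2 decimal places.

15.66 kJ/min

R = (0.22×300 + 0.4×73) / (1 + 0.22×12 + 0.4×6.1) = 95.2/6.08 = 15.66 kJ/min.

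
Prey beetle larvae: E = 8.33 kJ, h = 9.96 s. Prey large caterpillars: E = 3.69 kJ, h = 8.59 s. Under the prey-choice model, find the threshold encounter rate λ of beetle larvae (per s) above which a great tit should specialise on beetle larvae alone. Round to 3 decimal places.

At the threshold, the rate on beetle larvae alone equals the profitability of large caterpillars: λ·8.33/(1 + λ·9.96) = 3.69/8.59 = 0.4296.
Rearranging, λ(8.33 − 0.4296×9.96) = 0.4296, so λ = 0.4296/4.051 = 0.106 per s.

0.106 per s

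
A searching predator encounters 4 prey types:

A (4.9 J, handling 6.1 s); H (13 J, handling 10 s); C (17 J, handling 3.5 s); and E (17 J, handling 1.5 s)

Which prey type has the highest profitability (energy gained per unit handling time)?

E

Profitability E/h (J/s): A = 4.9/6.1 = 0.803, H = 13/10 = 1.3, C = 17/3.5 = 4.86, E = 17/1.5 = 11.3.
Ranked: E > C > H > A.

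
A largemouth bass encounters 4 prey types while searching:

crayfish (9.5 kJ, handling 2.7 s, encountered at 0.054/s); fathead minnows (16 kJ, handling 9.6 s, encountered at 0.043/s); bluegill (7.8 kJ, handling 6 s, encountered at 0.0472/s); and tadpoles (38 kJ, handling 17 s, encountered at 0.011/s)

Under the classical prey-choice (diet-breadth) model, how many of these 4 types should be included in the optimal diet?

4

Profitabilities (E/h, kJ/s): crayfish 3.52, tadpoles 2.24, fathead minnows 1.67, bluegill 1.3. Add prey in this order while the next type's profitability exceeds the intake rate on those already taken.
Rate on top 1: 0.4477. tadpoles: 2.24 > 0.4477 → include.
Rate on top 2: 0.6985. fathead minnows: 1.67 > 0.6985 → include.
Rate on top 3: 0.9275. bluegill: 1.3 > 0.9275 → include.
Optimal diet: crayfish, tadpoles, fathead minnows, bluegill — 4 of 4 types.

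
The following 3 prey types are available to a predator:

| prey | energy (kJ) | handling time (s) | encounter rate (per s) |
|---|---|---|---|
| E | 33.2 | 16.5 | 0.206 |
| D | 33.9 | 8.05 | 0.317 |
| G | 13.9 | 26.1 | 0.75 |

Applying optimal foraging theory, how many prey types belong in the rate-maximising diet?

1

Profitabilities (E/h, kJ/s): D 4.21, E 2.01, G 0.533. Add prey in this order while the next type's profitability exceeds the intake rate on those already taken.
Rate on top 1: 3.026. E: 2.01 < 3.026 → exclude; stop.
Optimal diet: D — 1 of 3 types.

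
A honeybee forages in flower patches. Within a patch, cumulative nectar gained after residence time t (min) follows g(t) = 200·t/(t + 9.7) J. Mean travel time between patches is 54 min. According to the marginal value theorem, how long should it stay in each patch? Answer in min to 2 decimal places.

Maximise g(t)/(T+t): set derivative to zero → g'(t)(T+t) = g(t).
g'(t) = 200·9.7/(t + 9.7)². Setting 200·9.7/(t+9.7)² = 200t/[(t+9.7)(54+t)] gives 9.7(54+t) = t(t+9.7), so t² = 9.7×54 = 523.8.
t* = √523.8 = 22.89 min.

22.89 min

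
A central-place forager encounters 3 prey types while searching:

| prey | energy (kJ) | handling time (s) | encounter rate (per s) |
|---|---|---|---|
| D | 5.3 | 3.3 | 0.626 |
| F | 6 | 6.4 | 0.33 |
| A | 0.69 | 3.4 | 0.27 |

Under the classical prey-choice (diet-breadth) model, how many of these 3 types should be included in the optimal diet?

1

Rank by E/h (kJ/s): D 1.61, F 0.938, A 0.203. Include each in turn until the next type's E/h falls below the running intake rate.
Rate on top 1: 1.082. F: 0.938 < 1.082 → exclude; stop.
Optimal diet: D — 1 of 3 types.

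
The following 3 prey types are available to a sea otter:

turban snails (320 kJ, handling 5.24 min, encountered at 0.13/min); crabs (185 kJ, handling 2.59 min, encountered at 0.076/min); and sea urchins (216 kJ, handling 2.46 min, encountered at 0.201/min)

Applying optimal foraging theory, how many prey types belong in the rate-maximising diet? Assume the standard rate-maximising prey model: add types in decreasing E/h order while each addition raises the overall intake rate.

Rank by E/h (kJ/min): sea urchins 87.8, crabs 71.4, turban snails 61.1. Include each in turn until the next type's E/h falls below the running intake rate.
Rate on top 1: 29.05. crabs: 71.4 > 29.05 → include.
Rate on top 2: 33.98. turban snails: 61.1 > 33.98 → include.
Optimal diet: sea urchins, crabs, turban snails — 3 of 3 types.

3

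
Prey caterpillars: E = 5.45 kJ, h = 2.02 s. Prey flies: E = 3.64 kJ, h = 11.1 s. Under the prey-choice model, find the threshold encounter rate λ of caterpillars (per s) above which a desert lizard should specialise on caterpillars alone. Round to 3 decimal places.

0.068 per s

Drop flies once their profitability E₂/h₂ falls below the rate achievable on caterpillars alone: E₂/h₂ = λE₁/(1 + λh₁).
Solve for λ: λE₁h₂ = E₂(1 + λh₁) → λ(E₁h₂ − E₂h₁) = E₂ → λ = E₂/(E₁h₂ − E₂h₁).
λ = 3.64/(5.45×11.1 − 3.64×2.02) = 3.64/53.14 = 0.0685 per s.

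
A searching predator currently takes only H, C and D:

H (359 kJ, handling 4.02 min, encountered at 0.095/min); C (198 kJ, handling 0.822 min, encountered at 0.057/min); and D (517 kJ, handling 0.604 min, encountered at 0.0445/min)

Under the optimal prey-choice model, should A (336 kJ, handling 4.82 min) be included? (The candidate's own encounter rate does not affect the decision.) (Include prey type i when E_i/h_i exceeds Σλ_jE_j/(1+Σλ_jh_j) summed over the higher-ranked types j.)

On H, C and D alone, R = ΣλE/(1+Σλh) = 68.4/1.456 = 46.99 kJ/min.
A: E/h = 336/4.82 = 69.71 kJ/min.
Since 69.71 > R, including A increases the long-run rate.

Yes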